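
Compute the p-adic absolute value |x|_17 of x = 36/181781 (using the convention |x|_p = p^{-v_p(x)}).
|36/181781|_17 = 4913

Step 1 — compute v_17(x) by factoring powers of 17 out of the numerator and denominator: v_17(36/181781) = -3. Step 2 — apply |x|_p = p^{-v_p(x)} = 17^{3} = 4913.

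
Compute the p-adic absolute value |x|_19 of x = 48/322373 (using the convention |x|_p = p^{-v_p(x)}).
|48/322373|_19 = 6859

Step 1 — compute v_19(x) by factoring powers of 19 out of the numerator and denominator: v_19(48/322373) = -3. Step 2 — apply |x|_p = p^{-v_p(x)} = 19^{3} = 6859.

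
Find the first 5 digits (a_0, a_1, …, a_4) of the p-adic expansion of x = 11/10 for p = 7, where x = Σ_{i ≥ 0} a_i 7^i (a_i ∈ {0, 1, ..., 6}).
(a_0, …, a_4) = (6, 0, 2, 6, 4)

v_7(11/10) = 0 (numerator and denominator both coprime to 7), so x ∈ ℤ_7^×. Compute digits iteratively via a_i = x_i mod 7, x_{i+1} = (x_i − a_i)/7, with x_0 = x:
  x_0 = 11/10;  a_0 = 6;  x_1 = (x_0 − 6)/7 = -7/10
  x_1 = -7/10;  a_1 = 0;  x_2 = (x_1 − 0)/7 = -1/10
  x_2 = -1/10;  a_2 = 2;  x_3 = (x_2 − 2)/7 = -3/10
  x_3 = -3/10;  a_3 = 6;  x_4 = (x_3 − 6)/7 = -9/10
  x_4 = -9/10;  a_4 = 4;  x_5 = (x_4 − 4)/7 = -7/10
Digits: (6, 0, 2, 6, 4).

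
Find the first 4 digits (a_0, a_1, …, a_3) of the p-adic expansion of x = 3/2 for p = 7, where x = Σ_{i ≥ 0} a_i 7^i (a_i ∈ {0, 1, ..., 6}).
(a_0, …, a_3) = (5, 3, 3, 3)

v_7(3/2) = 0 (numerator and denominator both coprime to 7), so x ∈ ℤ_7^×. Compute digits iteratively via a_i = x_i mod 7, x_{i+1} = (x_i − a_i)/7, with x_0 = x:
  x_0 = 3/2;  a_0 = 5;  x_1 = (x_0 − 5)/7 = -1/2
  x_1 = -1/2;  a_1 = 3;  x_2 = (x_1 − 3)/7 = -1/2
  x_2 = -1/2;  a_2 = 3;  x_3 = (x_2 − 3)/7 = -1/2
  x_3 = -1/2;  a_3 = 3;  x_4 = (x_3 − 3)/7 = -1/2
Digits: (5, 3, 3, 3).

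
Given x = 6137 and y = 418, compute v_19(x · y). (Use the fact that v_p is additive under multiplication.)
v_19(2565266) = 3

v_p(x) = 2 (factor: 6137 = 19^2 · 17); v_p(y) = 1 (factor: 418 = 19^1 · 22). Additivity: v_p(xy) = v_p(x) + v_p(y) = 2 + 1 = 3. (Direct check: xy = 2565266 = 19^3 · (374).)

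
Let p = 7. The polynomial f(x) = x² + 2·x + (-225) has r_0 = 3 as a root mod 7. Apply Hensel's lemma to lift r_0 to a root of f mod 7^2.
r_1 = 17 (mod 49)

Hensel: r_{i+1} = r_i − f(r_i)·(f′(r_i))^{-1} mod 7^{i+2}, f′(x) = 2x + 2. Iterate:
  r_0 = 3 (mod 7)
  r_1 = 17 (mod 49)
Final: r = 17 satisfies f(r) ≡ 0 mod 7^2.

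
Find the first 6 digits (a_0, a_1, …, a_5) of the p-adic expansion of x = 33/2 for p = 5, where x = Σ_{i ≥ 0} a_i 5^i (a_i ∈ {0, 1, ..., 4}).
(a_0, …, a_5) = (4, 0, 3, 2, 2, 2)

v_5(33/2) = 0 (numerator and denominator both coprime to 5), so x ∈ ℤ_5^×. Compute digits iteratively via a_i = x_i mod 5, x_{i+1} = (x_i − a_i)/5, with x_0 = x:
  x_0 = 33/2;  a_0 = 4;  x_1 = (x_0 − 4)/5 = 5/2
  x_1 = 5/2;  a_1 = 0;  x_2 = (x_1 − 0)/5 = 1/2
  x_2 = 1/2;  a_2 = 3;  x_3 = (x_2 − 3)/5 = -1/2
  x_3 = -1/2;  a_3 = 2;  x_4 = (x_3 − 2)/5 = -1/2
  x_4 = -1/2;  a_4 = 2;  x_5 = (x_4 − 2)/5 = -1/2
  x_5 = -1/2;  a_5 = 2;  x_6 = (x_5 − 2)/5 = -1/2
Digits: (4, 0, 3, 2, 2, 2).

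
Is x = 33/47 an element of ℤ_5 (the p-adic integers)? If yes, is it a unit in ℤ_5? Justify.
x ∈ ℤ_5^× (unit); v_5(x) = 0

ℤ_5 = {x ∈ ℚ_5 : v_5(x) ≥ 0} and ℤ_5^× = {x ∈ ℤ_5 : v_5(x) = 0}. Here v_5(33/47) = v_5(num) − v_5(den) = 0; compare against these criteria.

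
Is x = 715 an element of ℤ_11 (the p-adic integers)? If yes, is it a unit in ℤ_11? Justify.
x ∈ ℤ_11 but not a unit; v_11(x) = 1 > 0

ℤ_11 = {x ∈ ℚ_11 : v_11(x) ≥ 0} and ℤ_11^× = {x ∈ ℤ_11 : v_11(x) = 0}. Here v_11(715) = v_11(num) − v_11(den) = 1; compare against these criteria.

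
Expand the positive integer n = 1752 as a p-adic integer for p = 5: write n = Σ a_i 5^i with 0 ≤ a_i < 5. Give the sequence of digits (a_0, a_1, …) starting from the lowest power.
(a_0, a_1, …) = (2, 0, 0, 4, 2)

Repeated division by 5 gives the digits low-to-high: 1752 = 2 + 4·5^3 + 2·5^4. Digit sequence: (2, 0, 0, 4, 2).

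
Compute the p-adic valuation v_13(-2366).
v_13(-2366) = 2

v_13(n) is the largest exponent k such that 13^k divides n. Factor out: -2366 = -13^2 · 14. (Sign doesn't affect v_p.) So v_13(-2366) = 2.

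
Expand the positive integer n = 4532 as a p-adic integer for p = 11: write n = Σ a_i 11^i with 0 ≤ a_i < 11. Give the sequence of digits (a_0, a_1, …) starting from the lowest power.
(a_0, a_1, …) = (0, 5, 4, 3)

Repeated division by 11 gives the digits low-to-high: 4532 = 5·11^1 + 4·11^2 + 3·11^3. Digit sequence: (0, 5, 4, 3).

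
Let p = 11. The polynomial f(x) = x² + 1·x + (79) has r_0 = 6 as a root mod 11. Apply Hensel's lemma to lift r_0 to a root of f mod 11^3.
r_2 = 611 (mod 1331)

Hensel: r_{i+1} = r_i − f(r_i)·(f′(r_i))^{-1} mod 11^{i+2}, f′(x) = 2x + 1. Iterate:
  r_0 = 6 (mod 11)
  r_1 = 6 (mod 121)
  r_2 = 611 (mod 1331)
Final: r = 611 satisfies f(r) ≡ 0 mod 11^3.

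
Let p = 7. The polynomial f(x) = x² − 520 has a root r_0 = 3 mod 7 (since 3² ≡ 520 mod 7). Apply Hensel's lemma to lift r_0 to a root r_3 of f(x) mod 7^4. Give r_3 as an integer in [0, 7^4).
r_3 = 1844 (mod 2401)

Hensel's recurrence: r_{i+1} = r_i − f(r_i)·(f′(r_i))^{-1} mod 7^{i+2}, with f′(x) = 2x. Iterate:
  r_0 = 3 (mod 7)
  r_1 = 31 (mod 49)
  r_2 = 129 (mod 343)
  r_3 = 1844 (mod 2401)
Final: r_3 = 1844, and one checks f(r_3) ≡ 0 mod 7^4.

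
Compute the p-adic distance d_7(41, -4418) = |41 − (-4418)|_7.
d_7(41, -4418) = 1/343

Step 1 — x − y = 41 − (-4418) = 4459. Step 2 — v_7(4459) = 3 (factor: 4459 = (7^3 · 13); the sign does not affect v_p). Step 3 — |x − y|_7 = 7^{-3} = 1/343.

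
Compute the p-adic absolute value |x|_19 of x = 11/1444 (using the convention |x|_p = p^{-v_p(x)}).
|11/1444|_19 = 361

Step 1 — compute v_19(x) by factoring powers of 19 out of the numerator and denominator: v_19(11/1444) = -2. Step 2 — apply |x|_p = p^{-v_p(x)} = 19^{2} = 361.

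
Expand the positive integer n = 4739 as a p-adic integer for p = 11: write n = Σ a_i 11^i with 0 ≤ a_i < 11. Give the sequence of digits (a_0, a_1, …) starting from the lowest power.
(a_0, a_1, …) = (9, 1, 6, 3)

Repeated division by 11 gives the digits low-to-high: 4739 = 9 + 1·11^1 + 6·11^2 + 3·11^3. Digit sequence: (9, 1, 6, 3).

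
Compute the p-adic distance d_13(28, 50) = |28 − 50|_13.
d_13(28, 50) = 1

Step 1 — x − y = 28 − 50 = -22. Step 2 — v_13(-22) = 0 (factor: -22 = −(13^0 · 22); the sign does not affect v_p). Step 3 — |x − y|_13 = 13^{0} = 1.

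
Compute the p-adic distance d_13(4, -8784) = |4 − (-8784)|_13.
d_13(4, -8784) = 1/2197

Step 1 — x − y = 4 − (-8784) = 8788. Step 2 — v_13(8788) = 3 (factor: 8788 = (13^3 · 4); the sign does not affect v_p). Step 3 — |x − y|_13 = 13^{-3} = 1/2197.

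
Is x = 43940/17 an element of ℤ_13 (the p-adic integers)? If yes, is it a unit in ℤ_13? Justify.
x ∈ ℤ_13 but not a unit; v_13(x) = 3 > 0

ℤ_13 = {x ∈ ℚ_13 : v_13(x) ≥ 0} and ℤ_13^× = {x ∈ ℤ_13 : v_13(x) = 0}. Here v_13(43940/17) = v_13(num) − v_13(den) = 3; compare against these criteria.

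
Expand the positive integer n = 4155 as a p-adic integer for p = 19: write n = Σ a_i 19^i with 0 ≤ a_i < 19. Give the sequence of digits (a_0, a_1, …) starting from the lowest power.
(a_0, a_1, …) = (13, 9, 11)

Repeated division by 19 gives the digits low-to-high: 4155 = 13 + 9·19^1 + 11·19^2. Digit sequence: (13, 9, 11).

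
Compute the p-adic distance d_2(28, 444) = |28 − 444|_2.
d_2(28, 444) = 1/32

Step 1 — x − y = 28 − 444 = -416. Step 2 — v_2(-416) = 5 (factor: -416 = −(2^5 · 13); the sign does not affect v_p). Step 3 — |x − y|_2 = 2^{-5} = 1/32.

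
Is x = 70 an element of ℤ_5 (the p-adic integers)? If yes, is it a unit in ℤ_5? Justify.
x ∈ ℤ_5 but not a unit; v_5(x) = 1 > 0

ℤ_5 = {x ∈ ℚ_5 : v_5(x) ≥ 0} and ℤ_5^× = {x ∈ ℤ_5 : v_5(x) = 0}. Here v_5(70) = v_5(num) − v_5(den) = 1; compare against these criteria.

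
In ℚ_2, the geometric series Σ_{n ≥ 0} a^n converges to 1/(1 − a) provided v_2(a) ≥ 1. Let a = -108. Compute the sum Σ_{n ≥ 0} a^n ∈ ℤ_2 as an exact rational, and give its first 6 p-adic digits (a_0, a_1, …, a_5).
Σ a^n = 1/(1 − a) = 1/109;  first 6 digits = (1, 0, 1, 0, 0, 1)

v_2(a) = 2 ≥ 1, so the series converges in ℤ_2 to 1/(1 − a) = 1/(1 − (-108)) = 1/109. Expand this rational in ℤ_2: compute digits iteratively via d_i = x_i mod 2, x_{i+1} = (x_i − d_i)/2. The first 6 digits are (1, 0, 1, 0, 0, 1).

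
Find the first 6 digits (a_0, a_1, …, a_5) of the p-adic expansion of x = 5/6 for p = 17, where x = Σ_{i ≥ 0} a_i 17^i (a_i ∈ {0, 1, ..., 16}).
(a_0, …, a_5) = (15, 2, 14, 2, 14, 2)

v_17(5/6) = 0 (numerator and denominator both coprime to 17), so x ∈ ℤ_17^×. Compute digits iteratively via a_i = x_i mod 17, x_{i+1} = (x_i − a_i)/17, with x_0 = x:
  x_0 = 5/6;  a_0 = 15;  x_1 = (x_0 − 15)/17 = -5/6
  x_1 = -5/6;  a_1 = 2;  x_2 = (x_1 − 2)/17 = -1/6
  x_2 = -1/6;  a_2 = 14;  x_3 = (x_2 − 14)/17 = -5/6
  x_3 = -5/6;  a_3 = 2;  x_4 = (x_3 − 2)/17 = -1/6
  x_4 = -1/6;  a_4 = 14;  x_5 = (x_4 − 14)/17 = -5/6
  x_5 = -5/6;  a_5 = 2;  x_6 = (x_5 − 2)/17 = -1/6
Digits: (15, 2, 14, 2, 14, 2).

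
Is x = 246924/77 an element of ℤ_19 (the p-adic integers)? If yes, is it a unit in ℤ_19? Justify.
x ∈ ℤ_19 but not a unit; v_19(x) = 3 > 0

ℤ_19 = {x ∈ ℚ_19 : v_19(x) ≥ 0} and ℤ_19^× = {x ∈ ℤ_19 : v_19(x) = 0}. Here v_19(246924/77) = v_19(num) − v_19(den) = 3; compare against these criteria.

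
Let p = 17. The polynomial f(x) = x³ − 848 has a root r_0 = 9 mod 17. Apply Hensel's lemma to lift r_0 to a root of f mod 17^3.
r_2 = 2287 (mod 4913)

Hensel: r_{i+1} = r_i − f(r_i)/f′(r_i) mod 17^{i+2}, where f′(x) = 3x². Iterate:
  r_0 = 9 (mod 17)
  r_1 = 264 (mod 289)
  r_2 = 2287 (mod 4913)
Final: r = 2287 with f(r) ≡ 0 mod 17^3.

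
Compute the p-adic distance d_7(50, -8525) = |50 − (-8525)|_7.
d_7(50, -8525) = 1/343

Step 1 — x − y = 50 − (-8525) = 8575. Step 2 — v_7(8575) = 3 (factor: 8575 = (7^3 · 25); the sign does not affect v_p). Step 3 — |x − y|_7 = 7^{-3} = 1/343.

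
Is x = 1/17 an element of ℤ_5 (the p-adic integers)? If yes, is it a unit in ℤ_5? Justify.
x ∈ ℤ_5^× (unit); v_5(x) = 0

ℤ_5 = {x ∈ ℚ_5 : v_5(x) ≥ 0} and ℤ_5^× = {x ∈ ℤ_5 : v_5(x) = 0}. Here v_5(1/17) = v_5(num) − v_5(den) = 0; compare against these criteria.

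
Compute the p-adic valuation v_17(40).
v_17(40) = 0

v_17(n) is the largest exponent k such that 17^k divides n. Factor out: 40 = 17^0 · 40. (Sign doesn't affect v_p.) So v_17(40) = 0.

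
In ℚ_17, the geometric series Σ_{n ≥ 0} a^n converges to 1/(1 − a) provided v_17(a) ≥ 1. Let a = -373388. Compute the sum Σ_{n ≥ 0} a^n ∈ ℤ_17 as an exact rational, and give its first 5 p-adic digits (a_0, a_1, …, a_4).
Σ a^n = 1/(1 − a) = 1/373389;  first 5 digits = (1, 0, 0, 9, 12)

v_17(a) = 3 ≥ 1, so the series converges in ℤ_17 to 1/(1 − a) = 1/(1 − (-373388)) = 1/373389. Expand this rational in ℤ_17: compute digits iteratively via d_i = x_i mod 17, x_{i+1} = (x_i − d_i)/17. The first 5 digits are (1, 0, 0, 9, 12).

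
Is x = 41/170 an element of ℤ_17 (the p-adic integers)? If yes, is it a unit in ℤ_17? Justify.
x ∉ ℤ_17 (v_17(x) = -1 < 0)

ℤ_17 = {x ∈ ℚ_17 : v_17(x) ≥ 0} and ℤ_17^× = {x ∈ ℤ_17 : v_17(x) = 0}. Here v_17(41/170) = v_17(num) − v_17(den) = -1; compare against these criteria.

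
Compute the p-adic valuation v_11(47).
v_11(47) = 0

v_11(n) is the largest exponent k such that 11^k divides n. Factor out: 47 = 11^0 · 47. (Sign doesn't affect v_p.) So v_11(47) = 0.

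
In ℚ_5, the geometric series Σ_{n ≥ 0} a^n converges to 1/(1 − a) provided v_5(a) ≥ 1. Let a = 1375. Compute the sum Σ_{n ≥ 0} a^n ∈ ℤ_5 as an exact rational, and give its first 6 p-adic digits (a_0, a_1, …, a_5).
Σ a^n = 1/(1 − a) = -1/1374;  first 6 digits = (1, 0, 0, 1, 2, 0)

v_5(a) = 3 ≥ 1, so the series converges in ℤ_5 to 1/(1 − a) = 1/(1 − 1375) = -1/1374. Expand this rational in ℤ_5: compute digits iteratively via d_i = x_i mod 5, x_{i+1} = (x_i − d_i)/5. The first 6 digits are (1, 0, 0, 1, 2, 0).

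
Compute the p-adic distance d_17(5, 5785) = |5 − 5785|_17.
d_17(5, 5785) = 1/289

Step 1 — x − y = 5 − 5785 = -5780. Step 2 — v_17(-5780) = 2 (factor: -5780 = −(17^2 · 20); the sign does not affect v_p). Step 3 — |x − y|_17 = 17^{-2} = 1/289.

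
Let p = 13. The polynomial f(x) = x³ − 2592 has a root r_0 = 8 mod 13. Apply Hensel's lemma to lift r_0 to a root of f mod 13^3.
r_2 = 1568 (mod 2197)

Hensel: r_{i+1} = r_i − f(r_i)/f′(r_i) mod 13^{i+2}, where f′(x) = 3x². Iterate:
  r_0 = 8 (mod 13)
  r_1 = 47 (mod 169)
  r_2 = 1568 (mod 2197)
Final: r = 1568 with f(r) ≡ 0 mod 13^3.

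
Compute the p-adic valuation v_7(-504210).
v_7(-504210) = 5

v_7(n) is the largest exponent k such that 7^k divides n. Factor out: -504210 = -7^5 · 30. (Sign doesn't affect v_p.) So v_7(-504210) = 5.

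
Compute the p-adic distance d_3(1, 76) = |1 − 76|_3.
d_3(1, 76) = 1/3

Step 1 — x − y = 1 − 76 = -75. Step 2 — v_3(-75) = 1 (factor: -75 = −(3^1 · 25); the sign does not affect v_p). Step 3 — |x − y|_3 = 3^{-1} = 1/3.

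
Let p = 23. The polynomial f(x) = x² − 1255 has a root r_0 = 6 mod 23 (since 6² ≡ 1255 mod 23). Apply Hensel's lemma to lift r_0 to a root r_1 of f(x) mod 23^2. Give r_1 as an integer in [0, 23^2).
r_1 = 328 (mod 529)

Hensel's recurrence: r_{i+1} = r_i − f(r_i)·(f′(r_i))^{-1} mod 23^{i+2}, with f′(x) = 2x. Iterate:
  r_0 = 6 (mod 23)
  r_1 = 328 (mod 529)
Final: r_1 = 328, and one checks f(r_1) ≡ 0 mod 23^2.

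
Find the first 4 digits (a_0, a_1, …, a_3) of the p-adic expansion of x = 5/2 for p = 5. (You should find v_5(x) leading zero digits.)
(a_0, …, a_3) = (0, 3, 2, 2)

v_5(5/2) = 1, so a_0 = ... = a_0 = 0. Factor out: x = 5^1 · u with u = 1/2 a unit in ℤ_5. Expand u iteratively via a_{v+i} = u_i mod 5, u_{i+1} = (u_i − a_{v+i})/5:
  u_0 = 1/2;  a_1 = 3;  u_1 = (u_0 − 3)/5 = -1/2
  u_1 = -1/2;  a_2 = 2;  u_2 = (u_1 − 2)/5 = -1/2
  u_2 = -1/2;  a_3 = 2;  u_3 = (u_2 − 2)/5 = -1/2
Digits: (0, 3, 2, 2).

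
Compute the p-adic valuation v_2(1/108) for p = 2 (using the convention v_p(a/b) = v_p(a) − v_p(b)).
v_2(1/108) = -2

Factor powers of 2 from the numerator and denominator of the reduced fraction: 1 = 2^0 · 1 and 108 = 2^2 · 27. Apply v_p(a/b) = v_p(a) − v_p(b): v_2(1/108) = 0 − 2 = -2.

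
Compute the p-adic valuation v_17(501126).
v_17(501126) = 4

v_17(n) is the largest exponent k such that 17^k divides n. Factor out: 501126 = 17^4 · 6. (Sign doesn't affect v_p.) So v_17(501126) = 4.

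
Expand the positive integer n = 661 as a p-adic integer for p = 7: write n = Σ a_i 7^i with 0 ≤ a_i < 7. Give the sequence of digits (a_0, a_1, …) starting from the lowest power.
(a_0, a_1, …) = (3, 3, 6, 1)

Repeated division by 7 gives the digits low-to-high: 661 = 3 + 3·7^1 + 6·7^2 + 1·7^3. Digit sequence: (3, 3, 6, 1).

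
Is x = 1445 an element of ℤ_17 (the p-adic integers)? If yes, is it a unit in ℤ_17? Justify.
x ∈ ℤ_17 but not a unit; v_17(x) = 2 > 0

ℤ_17 = {x ∈ ℚ_17 : v_17(x) ≥ 0} and ℤ_17^× = {x ∈ ℤ_17 : v_17(x) = 0}. Here v_17(1445) = v_17(num) − v_17(den) = 2; compare against these criteria.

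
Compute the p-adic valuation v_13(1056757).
v_13(1056757) = 4

v_13(n) is the largest exponent k such that 13^k divides n. Factor out: 1056757 = 13^4 · 37. (Sign doesn't affect v_p.) So v_13(1056757) = 4.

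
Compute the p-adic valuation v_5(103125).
v_5(103125) = 5

v_5(n) is the largest exponent k such that 5^k divides n. Factor out: 103125 = 5^5 · 33. (Sign doesn't affect v_p.) So v_5(103125) = 5.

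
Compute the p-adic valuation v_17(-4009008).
v_17(-4009008) = 4

v_17(n) is the largest exponent k such that 17^k divides n. Factor out: -4009008 = -17^4 · 48. (Sign doesn't affect v_p.) So v_17(-4009008) = 4.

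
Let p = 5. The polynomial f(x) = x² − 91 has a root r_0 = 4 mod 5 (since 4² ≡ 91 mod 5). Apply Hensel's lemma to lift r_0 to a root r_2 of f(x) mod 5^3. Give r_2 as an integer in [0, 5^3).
r_2 = 29 (mod 125)

Hensel's recurrence: r_{i+1} = r_i − f(r_i)·(f′(r_i))^{-1} mod 5^{i+2}, with f′(x) = 2x. Iterate:
  r_0 = 4 (mod 5)
  r_1 = 4 (mod 25)
  r_2 = 29 (mod 125)
Final: r_2 = 29, and one checks f(r_2) ≡ 0 mod 5^3.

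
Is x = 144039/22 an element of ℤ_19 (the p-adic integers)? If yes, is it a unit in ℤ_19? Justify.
x ∈ ℤ_19 but not a unit; v_19(x) = 3 > 0

ℤ_19 = {x ∈ ℚ_19 : v_19(x) ≥ 0} and ℤ_19^× = {x ∈ ℤ_19 : v_19(x) = 0}. Here v_19(144039/22) = v_19(num) − v_19(den) = 3; compare against these criteria.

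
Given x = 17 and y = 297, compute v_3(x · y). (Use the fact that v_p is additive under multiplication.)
v_3(5049) = 3

v_p(x) = 0 (factor: 17 = 3^0 · 17); v_p(y) = 3 (factor: 297 = 3^3 · 11). Additivity: v_p(xy) = v_p(x) + v_p(y) = 0 + 3 = 3. (Direct check: xy = 5049 = 3^3 · (187).)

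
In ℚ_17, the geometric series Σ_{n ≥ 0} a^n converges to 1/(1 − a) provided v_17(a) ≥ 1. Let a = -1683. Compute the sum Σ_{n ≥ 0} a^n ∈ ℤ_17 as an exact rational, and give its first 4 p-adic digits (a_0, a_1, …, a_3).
Σ a^n = 1/(1 − a) = 1/1684;  first 4 digits = (1, 3, 3, 8)

v_17(a) = 1 ≥ 1, so the series converges in ℤ_17 to 1/(1 − a) = 1/(1 − (-1683)) = 1/1684. Expand this rational in ℤ_17: compute digits iteratively via d_i = x_i mod 17, x_{i+1} = (x_i − d_i)/17. The first 4 digits are (1, 3, 3, 8).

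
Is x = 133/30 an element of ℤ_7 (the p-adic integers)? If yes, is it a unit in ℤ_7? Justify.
x ∈ ℤ_7 but not a unit; v_7(x) = 1 > 0

ℤ_7 = {x ∈ ℚ_7 : v_7(x) ≥ 0} and ℤ_7^× = {x ∈ ℤ_7 : v_7(x) = 0}. Here v_7(133/30) = v_7(num) − v_7(den) = 1; compare against these criteria.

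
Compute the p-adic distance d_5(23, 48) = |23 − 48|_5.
d_5(23, 48) = 1/25

Step 1 — x − y = 23 − 48 = -25. Step 2 — v_5(-25) = 2 (factor: -25 = −(5^2 · 1); the sign does not affect v_p). Step 3 — |x − y|_5 = 5^{-2} = 1/25.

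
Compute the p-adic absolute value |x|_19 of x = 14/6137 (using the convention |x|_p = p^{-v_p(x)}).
|14/6137|_19 = 361

Step 1 — compute v_19(x) by factoring powers of 19 out of the numerator and denominator: v_19(14/6137) = -2. Step 2 — apply |x|_p = p^{-v_p(x)} = 19^{2} = 361.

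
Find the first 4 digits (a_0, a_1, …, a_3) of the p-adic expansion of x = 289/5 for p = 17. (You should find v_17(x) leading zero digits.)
(a_0, …, a_3) = (0, 0, 7, 3)

v_17(289/5) = 2, so a_0 = ... = a_1 = 0. Factor out: x = 17^2 · u with u = 1/5 a unit in ℤ_17. Expand u iteratively via a_{v+i} = u_i mod 17, u_{i+1} = (u_i − a_{v+i})/17:
  u_0 = 1/5;  a_2 = 7;  u_1 = (u_0 − 7)/17 = -2/5
  u_1 = -2/5;  a_3 = 3;  u_2 = (u_1 − 3)/17 = -1/5
Digits: (0, 0, 7, 3).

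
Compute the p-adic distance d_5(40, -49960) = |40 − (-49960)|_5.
d_5(40, -49960) = 1/3125

Step 1 — x − y = 40 − (-49960) = 50000. Step 2 — v_5(50000) = 5 (factor: 50000 = (5^5 · 16); the sign does not affect v_p). Step 3 — |x − y|_5 = 5^{-5} = 1/3125.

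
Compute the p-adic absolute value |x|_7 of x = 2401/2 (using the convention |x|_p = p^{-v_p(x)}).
|2401/2|_7 = 1/2401

Step 1 — compute v_7(x) by factoring powers of 7 out of the numerator and denominator: v_7(2401/2) = 4. Step 2 — apply |x|_p = p^{-v_p(x)} = 7^{-4} = 1/2401.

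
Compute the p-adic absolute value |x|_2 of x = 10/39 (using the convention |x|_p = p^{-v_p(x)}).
|10/39|_2 = 1/2

Step 1 — compute v_2(x) by factoring powers of 2 out of the numerator and denominator: v_2(10/39) = 1. Step 2 — apply |x|_p = p^{-v_p(x)} = 2^{-1} = 1/2.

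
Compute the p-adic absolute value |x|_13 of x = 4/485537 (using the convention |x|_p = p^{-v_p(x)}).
|4/485537|_13 = 28561

Step 1 — compute v_13(x) by factoring powers of 13 out of the numerator and denominator: v_13(4/485537) = -4. Step 2 — apply |x|_p = p^{-v_p(x)} = 13^{4} = 28561.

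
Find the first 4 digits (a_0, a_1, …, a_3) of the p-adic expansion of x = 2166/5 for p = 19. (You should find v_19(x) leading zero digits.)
(a_0, …, a_3) = (0, 0, 5, 15)

v_19(2166/5) = 2, so a_0 = ... = a_1 = 0. Factor out: x = 19^2 · u with u = 6/5 a unit in ℤ_19. Expand u iteratively via a_{v+i} = u_i mod 19, u_{i+1} = (u_i − a_{v+i})/19:
  u_0 = 6/5;  a_2 = 5;  u_1 = (u_0 − 5)/19 = -1/5
  u_1 = -1/5;  a_3 = 15;  u_2 = (u_1 − 15)/19 = -4/5
Digits: (0, 0, 5, 15).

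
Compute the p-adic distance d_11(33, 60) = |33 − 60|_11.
d_11(33, 60) = 1

Step 1 — x − y = 33 − 60 = -27. Step 2 — v_11(-27) = 0 (factor: -27 = −(11^0 · 27); the sign does not affect v_p). Step 3 — |x − y|_11 = 11^{0} = 1.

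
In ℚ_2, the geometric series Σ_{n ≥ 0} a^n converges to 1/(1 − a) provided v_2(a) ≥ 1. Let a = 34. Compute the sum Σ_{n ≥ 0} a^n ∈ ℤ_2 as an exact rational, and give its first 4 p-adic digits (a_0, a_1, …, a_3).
Σ a^n = 1/(1 − a) = -1/33;  first 4 digits = (1, 1, 1, 1)

v_2(a) = 1 ≥ 1, so the series converges in ℤ_2 to 1/(1 − a) = 1/(1 − 34) = -1/33. Expand this rational in ℤ_2: compute digits iteratively via d_i = x_i mod 2, x_{i+1} = (x_i − d_i)/2. The first 4 digits are (1, 1, 1, 1).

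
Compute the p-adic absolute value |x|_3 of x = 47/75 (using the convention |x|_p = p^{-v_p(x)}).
|47/75|_3 = 3

Step 1 — compute v_3(x) by factoring powers of 3 out of the numerator and denominator: v_3(47/75) = -1. Step 2 — apply |x|_p = p^{-v_p(x)} = 3^{1} = 3.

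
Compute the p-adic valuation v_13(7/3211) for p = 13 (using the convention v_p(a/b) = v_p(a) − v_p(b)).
v_13(7/3211) = -2

Factor powers of 13 from the numerator and denominator of the reduced fraction: 7 = 13^0 · 7 and 3211 = 13^2 · 19. Apply v_p(a/b) = v_p(a) − v_p(b): v_13(7/3211) = 0 − 2 = -2.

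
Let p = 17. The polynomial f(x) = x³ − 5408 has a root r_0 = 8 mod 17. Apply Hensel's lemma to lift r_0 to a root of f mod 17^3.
r_2 = 1334 (mod 4913)

Hensel: r_{i+1} = r_i − f(r_i)/f′(r_i) mod 17^{i+2}, where f′(x) = 3x². Iterate:
  r_0 = 8 (mod 17)
  r_1 = 178 (mod 289)
  r_2 = 1334 (mod 4913)
Final: r = 1334 with f(r) ≡ 0 mod 17^3.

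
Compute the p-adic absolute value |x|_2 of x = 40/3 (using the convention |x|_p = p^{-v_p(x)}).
|40/3|_2 = 1/8

Step 1 — compute v_2(x) by factoring powers of 2 out of the numerator and denominator: v_2(40/3) = 3. Step 2 — apply |x|_p = p^{-v_p(x)} = 2^{-3} = 1/8.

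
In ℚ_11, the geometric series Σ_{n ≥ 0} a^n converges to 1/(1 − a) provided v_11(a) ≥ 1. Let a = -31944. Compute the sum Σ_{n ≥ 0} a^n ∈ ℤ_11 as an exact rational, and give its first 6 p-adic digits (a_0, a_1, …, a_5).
Σ a^n = 1/(1 − a) = 1/31945;  first 6 digits = (1, 0, 0, 9, 8, 10)

v_11(a) = 3 ≥ 1, so the series converges in ℤ_11 to 1/(1 − a) = 1/(1 − (-31944)) = 1/31945. Expand this rational in ℤ_11: compute digits iteratively via d_i = x_i mod 11, x_{i+1} = (x_i − d_i)/11. The first 6 digits are (1, 0, 0, 9, 8, 10).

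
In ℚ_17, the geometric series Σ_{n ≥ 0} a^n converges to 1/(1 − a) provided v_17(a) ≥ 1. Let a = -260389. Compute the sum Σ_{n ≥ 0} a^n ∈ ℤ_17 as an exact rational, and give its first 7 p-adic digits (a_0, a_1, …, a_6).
Σ a^n = 1/(1 − a) = 1/260390;  first 7 digits = (1, 0, 0, 15, 13, 16, 3)

v_17(a) = 3 ≥ 1, so the series converges in ℤ_17 to 1/(1 − a) = 1/(1 − (-260389)) = 1/260390. Expand this rational in ℤ_17: compute digits iteratively via d_i = x_i mod 17, x_{i+1} = (x_i − d_i)/17. The first 7 digits are (1, 0, 0, 15, 13, 16, 3).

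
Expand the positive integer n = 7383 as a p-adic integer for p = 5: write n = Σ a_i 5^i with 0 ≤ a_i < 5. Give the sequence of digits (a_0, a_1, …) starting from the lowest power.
(a_0, a_1, …) = (3, 1, 0, 4, 1, 2)

Repeated division by 5 gives the digits low-to-high: 7383 = 3 + 1·5^1 + 4·5^3 + 1·5^4 + 2·5^5. Digit sequence: (3, 1, 0, 4, 1, 2).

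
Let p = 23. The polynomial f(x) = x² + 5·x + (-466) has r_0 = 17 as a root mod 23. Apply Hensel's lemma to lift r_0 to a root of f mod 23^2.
r_1 = 155 (mod 529)

Hensel: r_{i+1} = r_i − f(r_i)·(f′(r_i))^{-1} mod 23^{i+2}, f′(x) = 2x + 5. Iterate:
  r_0 = 17 (mod 23)
  r_1 = 155 (mod 529)
Final: r = 155 satisfies f(r) ≡ 0 mod 23^2.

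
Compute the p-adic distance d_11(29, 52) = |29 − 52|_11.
d_11(29, 52) = 1

Step 1 — x − y = 29 − 52 = -23. Step 2 — v_11(-23) = 0 (factor: -23 = −(11^0 · 23); the sign does not affect v_p). Step 3 — |x − y|_11 = 11^{0} = 1.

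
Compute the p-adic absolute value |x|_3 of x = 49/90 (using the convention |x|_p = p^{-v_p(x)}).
|49/90|_3 = 9

Step 1 — compute v_3(x) by factoring powers of 3 out of the numerator and denominator: v_3(49/90) = -2. Step 2 — apply |x|_p = p^{-v_p(x)} = 3^{2} = 9.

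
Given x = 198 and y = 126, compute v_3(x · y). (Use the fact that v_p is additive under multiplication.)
v_3(24948) = 4

v_p(x) = 2 (factor: 198 = 3^2 · 22); v_p(y) = 2 (factor: 126 = 3^2 · 14). Additivity: v_p(xy) = v_p(x) + v_p(y) = 2 + 2 = 4. (Direct check: xy = 24948 = 3^4 · (308).)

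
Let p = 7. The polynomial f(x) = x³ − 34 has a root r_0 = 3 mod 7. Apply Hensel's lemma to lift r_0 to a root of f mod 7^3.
r_2 = 241 (mod 343)

Hensel: r_{i+1} = r_i − f(r_i)/f′(r_i) mod 7^{i+2}, where f′(x) = 3x². Iterate:
  r_0 = 3 (mod 7)
  r_1 = 45 (mod 49)
  r_2 = 241 (mod 343)
Final: r = 241 with f(r) ≡ 0 mod 7^3.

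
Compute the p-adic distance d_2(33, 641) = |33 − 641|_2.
d_2(33, 641) = 1/32

Step 1 — x − y = 33 − 641 = -608. Step 2 — v_2(-608) = 5 (factor: -608 = −(2^5 · 19); the sign does not affect v_p). Step 3 — |x − y|_2 = 2^{-5} = 1/32.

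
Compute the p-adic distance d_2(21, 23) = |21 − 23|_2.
d_2(21, 23) = 1/2

Step 1 — x − y = 21 − 23 = -2. Step 2 — v_2(-2) = 1 (factor: -2 = −(2^1 · 1); the sign does not affect v_p). Step 3 — |x − y|_2 = 2^{-1} = 1/2.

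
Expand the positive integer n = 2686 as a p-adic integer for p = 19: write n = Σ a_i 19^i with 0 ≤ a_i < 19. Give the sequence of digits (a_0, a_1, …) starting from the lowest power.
(a_0, a_1, …) = (7, 8, 7)

Repeated division by 19 gives the digits low-to-high: 2686 = 7 + 8·19^1 + 7·19^2. Digit sequence: (7, 8, 7).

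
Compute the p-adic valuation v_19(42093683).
v_19(42093683) = 5

v_19(n) is the largest exponent k such that 19^k divides n. Factor out: 42093683 = 19^5 · 17. (Sign doesn't affect v_p.) So v_19(42093683) = 5.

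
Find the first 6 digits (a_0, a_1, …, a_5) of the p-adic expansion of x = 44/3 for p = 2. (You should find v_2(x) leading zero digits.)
(a_0, …, a_5) = (0, 0, 1, 0, 0, 1)

v_2(44/3) = 2, so a_0 = ... = a_1 = 0. Factor out: x = 2^2 · u with u = 11/3 a unit in ℤ_2. Expand u iteratively via a_{v+i} = u_i mod 2, u_{i+1} = (u_i − a_{v+i})/2:
  u_0 = 11/3;  a_2 = 1;  u_1 = (u_0 − 1)/2 = 4/3
  u_1 = 4/3;  a_3 = 0;  u_2 = (u_1 − 0)/2 = 2/3
  u_2 = 2/3;  a_4 = 0;  u_3 = (u_2 − 0)/2 = 1/3
  u_3 = 1/3;  a_5 = 1;  u_4 = (u_3 − 1)/2 = -1/3
Digits: (0, 0, 1, 0, 0, 1).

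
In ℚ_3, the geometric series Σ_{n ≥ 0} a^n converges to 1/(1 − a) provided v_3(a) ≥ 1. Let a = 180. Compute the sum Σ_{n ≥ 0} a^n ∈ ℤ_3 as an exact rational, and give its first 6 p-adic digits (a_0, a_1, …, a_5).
Σ a^n = 1/(1 − a) = -1/179;  first 6 digits = (1, 0, 2, 0, 0, 2)

v_3(a) = 2 ≥ 1, so the series converges in ℤ_3 to 1/(1 − a) = 1/(1 − 180) = -1/179. Expand this rational in ℤ_3: compute digits iteratively via d_i = x_i mod 3, x_{i+1} = (x_i − d_i)/3. The first 6 digits are (1, 0, 2, 0, 0, 2).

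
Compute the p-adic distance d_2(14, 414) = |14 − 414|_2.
d_2(14, 414) = 1/16

Step 1 — x − y = 14 − 414 = -400. Step 2 — v_2(-400) = 4 (factor: -400 = −(2^4 · 25); the sign does not affect v_p). Step 3 — |x − y|_2 = 2^{-4} = 1/16.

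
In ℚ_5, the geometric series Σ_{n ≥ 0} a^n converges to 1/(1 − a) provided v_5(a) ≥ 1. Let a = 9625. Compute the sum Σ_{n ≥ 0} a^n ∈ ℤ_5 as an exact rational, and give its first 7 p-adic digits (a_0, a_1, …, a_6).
Σ a^n = 1/(1 − a) = -1/9624;  first 7 digits = (1, 0, 0, 2, 0, 3, 4)

v_5(a) = 3 ≥ 1, so the series converges in ℤ_5 to 1/(1 − a) = 1/(1 − 9625) = -1/9624. Expand this rational in ℤ_5: compute digits iteratively via d_i = x_i mod 5, x_{i+1} = (x_i − d_i)/5. The first 7 digits are (1, 0, 0, 2, 0, 3, 4).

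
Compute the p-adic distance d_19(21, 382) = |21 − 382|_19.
d_19(21, 382) = 1/361

Step 1 — x − y = 21 − 382 = -361. Step 2 — v_19(-361) = 2 (factor: -361 = −(19^2 · 1); the sign does not affect v_p). Step 3 — |x − y|_19 = 19^{-2} = 1/361.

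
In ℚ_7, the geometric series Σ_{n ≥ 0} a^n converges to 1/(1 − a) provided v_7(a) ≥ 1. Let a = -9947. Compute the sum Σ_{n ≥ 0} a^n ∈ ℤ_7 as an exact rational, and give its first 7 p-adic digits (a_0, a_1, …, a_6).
Σ a^n = 1/(1 − a) = 1/9948;  first 7 digits = (1, 0, 0, 6, 2, 6, 0)

v_7(a) = 3 ≥ 1, so the series converges in ℤ_7 to 1/(1 − a) = 1/(1 − (-9947)) = 1/9948. Expand this rational in ℤ_7: compute digits iteratively via d_i = x_i mod 7, x_{i+1} = (x_i − d_i)/7. The first 7 digits are (1, 0, 0, 6, 2, 6, 0).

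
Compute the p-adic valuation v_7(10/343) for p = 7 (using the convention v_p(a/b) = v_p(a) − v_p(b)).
v_7(10/343) = -3

Factor powers of 7 from the numerator and denominator of the reduced fraction: 10 = 7^0 · 10 and 343 = 7^3 · 1. Apply v_p(a/b) = v_p(a) − v_p(b): v_7(10/343) = 0 − 3 = -3.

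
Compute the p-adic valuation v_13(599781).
v_13(599781) = 4

v_13(n) is the largest exponent k such that 13^k divides n. Factor out: 599781 = 13^4 · 21. (Sign doesn't affect v_p.) So v_13(599781) = 4.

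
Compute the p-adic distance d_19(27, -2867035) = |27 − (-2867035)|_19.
d_19(27, -2867035) = 1/130321

Step 1 — x − y = 27 − (-2867035) = 2867062. Step 2 — v_19(2867062) = 4 (factor: 2867062 = (19^4 · 22); the sign does not affect v_p). Step 3 — |x − y|_19 = 19^{-4} = 1/130321.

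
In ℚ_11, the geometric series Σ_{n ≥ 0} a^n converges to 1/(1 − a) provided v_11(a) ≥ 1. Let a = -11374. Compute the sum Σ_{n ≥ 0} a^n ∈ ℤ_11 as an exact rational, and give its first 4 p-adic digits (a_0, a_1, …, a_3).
Σ a^n = 1/(1 − a) = 1/11375;  first 4 digits = (1, 0, 5, 2)

v_11(a) = 2 ≥ 1, so the series converges in ℤ_11 to 1/(1 − a) = 1/(1 − (-11374)) = 1/11375. Expand this rational in ℤ_11: compute digits iteratively via d_i = x_i mod 11, x_{i+1} = (x_i − d_i)/11. The first 4 digits are (1, 0, 5, 2).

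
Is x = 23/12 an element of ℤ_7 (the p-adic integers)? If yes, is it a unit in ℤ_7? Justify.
x ∈ ℤ_7^× (unit); v_7(x) = 0

ℤ_7 = {x ∈ ℚ_7 : v_7(x) ≥ 0} and ℤ_7^× = {x ∈ ℤ_7 : v_7(x) = 0}. Here v_7(23/12) = v_7(num) − v_7(den) = 0; compare against these criteria.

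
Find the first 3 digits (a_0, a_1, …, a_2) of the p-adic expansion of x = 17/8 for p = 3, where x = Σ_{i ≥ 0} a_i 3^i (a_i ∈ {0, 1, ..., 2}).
(a_0, …, a_2) = (1, 0, 2)

v_3(17/8) = 0 (numerator and denominator both coprime to 3), so x ∈ ℤ_3^×. Compute digits iteratively via a_i = x_i mod 3, x_{i+1} = (x_i − a_i)/3, with x_0 = x:
  x_0 = 17/8;  a_0 = 1;  x_1 = (x_0 − 1)/3 = 3/8
  x_1 = 3/8;  a_1 = 0;  x_2 = (x_1 − 0)/3 = 1/8
  x_2 = 1/8;  a_2 = 2;  x_3 = (x_2 − 2)/3 = -5/8
Digits: (1, 0, 2).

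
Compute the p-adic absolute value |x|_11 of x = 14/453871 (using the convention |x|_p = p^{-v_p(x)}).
|14/453871|_11 = 14641

Step 1 — compute v_11(x) by factoring powers of 11 out of the numerator and denominator: v_11(14/453871) = -4. Step 2 — apply |x|_p = p^{-v_p(x)} = 11^{4} = 14641.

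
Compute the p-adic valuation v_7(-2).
v_7(-2) = 0

v_7(n) is the largest exponent k such that 7^k divides n. Factor out: -2 = -7^0 · 2. (Sign doesn't affect v_p.) So v_7(-2) = 0.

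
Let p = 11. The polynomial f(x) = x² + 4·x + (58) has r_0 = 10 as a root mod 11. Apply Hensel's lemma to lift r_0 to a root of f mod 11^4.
r_3 = 4751 (mod 14641)

Hensel: r_{i+1} = r_i − f(r_i)·(f′(r_i))^{-1} mod 11^{i+2}, f′(x) = 2x + 4. Iterate:
  r_0 = 10 (mod 11)
  r_1 = 32 (mod 121)
  r_2 = 758 (mod 1331)
  r_3 = 4751 (mod 14641)
Final: r = 4751 satisfies f(r) ≡ 0 mod 11^4.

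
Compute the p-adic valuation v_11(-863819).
v_11(-863819) = 4

v_11(n) is the largest exponent k such that 11^k divides n. Factor out: -863819 = -11^4 · 59. (Sign doesn't affect v_p.) So v_11(-863819) = 4.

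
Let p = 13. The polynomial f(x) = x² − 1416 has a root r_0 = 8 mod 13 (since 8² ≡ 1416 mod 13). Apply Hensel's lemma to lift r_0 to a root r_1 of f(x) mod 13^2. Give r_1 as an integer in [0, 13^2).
r_1 = 8 (mod 169)

Hensel's recurrence: r_{i+1} = r_i − f(r_i)·(f′(r_i))^{-1} mod 13^{i+2}, with f′(x) = 2x. Iterate:
  r_0 = 8 (mod 13)
  r_1 = 8 (mod 169)
Final: r_1 = 8, and one checks f(r_1) ≡ 0 mod 13^2.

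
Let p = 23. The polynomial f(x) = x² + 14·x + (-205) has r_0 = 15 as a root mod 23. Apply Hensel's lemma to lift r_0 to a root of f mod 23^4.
r_3 = 27638 (mod 279841)

Hensel: r_{i+1} = r_i − f(r_i)·(f′(r_i))^{-1} mod 23^{i+2}, f′(x) = 2x + 14. Iterate:
  r_0 = 15 (mod 23)
  r_1 = 130 (mod 529)
  r_2 = 3304 (mod 12167)
  r_3 = 27638 (mod 279841)
Final: r = 27638 satisfies f(r) ≡ 0 mod 23^4.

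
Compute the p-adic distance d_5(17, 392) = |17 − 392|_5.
d_5(17, 392) = 1/125

Step 1 — x − y = 17 − 392 = -375. Step 2 — v_5(-375) = 3 (factor: -375 = −(5^3 · 3); the sign does not affect v_p). Step 3 — |x − y|_5 = 5^{-3} = 1/125.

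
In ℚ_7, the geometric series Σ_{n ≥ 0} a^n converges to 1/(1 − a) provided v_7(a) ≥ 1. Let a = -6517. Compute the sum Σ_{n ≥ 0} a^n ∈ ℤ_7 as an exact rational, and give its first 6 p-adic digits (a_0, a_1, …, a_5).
Σ a^n = 1/(1 − a) = 1/6518;  first 6 digits = (1, 0, 0, 2, 4, 6)

v_7(a) = 3 ≥ 1, so the series converges in ℤ_7 to 1/(1 − a) = 1/(1 − (-6517)) = 1/6518. Expand this rational in ℤ_7: compute digits iteratively via d_i = x_i mod 7, x_{i+1} = (x_i − d_i)/7. The first 6 digits are (1, 0, 0, 2, 4, 6).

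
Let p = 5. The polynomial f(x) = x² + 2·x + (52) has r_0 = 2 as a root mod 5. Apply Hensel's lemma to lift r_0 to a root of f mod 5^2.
r_1 = 17 (mod 25)

Hensel: r_{i+1} = r_i − f(r_i)·(f′(r_i))^{-1} mod 5^{i+2}, f′(x) = 2x + 2. Iterate:
  r_0 = 2 (mod 5)
  r_1 = 17 (mod 25)
Final: r = 17 satisfies f(r) ≡ 0 mod 5^2.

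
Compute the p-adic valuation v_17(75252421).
v_17(75252421) = 5

v_17(n) is the largest exponent k such that 17^k divides n. Factor out: 75252421 = 17^5 · 53. (Sign doesn't affect v_p.) So v_17(75252421) = 5.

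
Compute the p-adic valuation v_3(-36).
v_3(-36) = 2

v_3(n) is the largest exponent k such that 3^k divides n. Factor out: -36 = -3^2 · 4. (Sign doesn't affect v_p.) So v_3(-36) = 2.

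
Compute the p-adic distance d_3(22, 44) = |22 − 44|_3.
d_3(22, 44) = 1

Step 1 — x − y = 22 − 44 = -22. Step 2 — v_3(-22) = 0 (factor: -22 = −(3^0 · 22); the sign does not affect v_p). Step 3 — |x − y|_3 = 3^{0} = 1.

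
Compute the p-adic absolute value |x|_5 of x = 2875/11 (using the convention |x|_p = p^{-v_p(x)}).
|2875/11|_5 = 1/125

Step 1 — compute v_5(x) by factoring powers of 5 out of the numerator and denominator: v_5(2875/11) = 3. Step 2 — apply |x|_p = p^{-v_p(x)} = 5^{-3} = 1/125.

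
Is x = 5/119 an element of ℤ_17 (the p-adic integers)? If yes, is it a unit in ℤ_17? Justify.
x ∉ ℤ_17 (v_17(x) = -1 < 0)

ℤ_17 = {x ∈ ℚ_17 : v_17(x) ≥ 0} and ℤ_17^× = {x ∈ ℤ_17 : v_17(x) = 0}. Here v_17(5/119) = v_17(num) − v_17(den) = -1; compare against these criteria.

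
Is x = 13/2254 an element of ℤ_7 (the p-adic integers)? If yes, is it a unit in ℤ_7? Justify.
x ∉ ℤ_7 (v_7(x) = -2 < 0)

ℤ_7 = {x ∈ ℚ_7 : v_7(x) ≥ 0} and ℤ_7^× = {x ∈ ℤ_7 : v_7(x) = 0}. Here v_7(13/2254) = v_7(num) − v_7(den) = -2; compare against these criteria.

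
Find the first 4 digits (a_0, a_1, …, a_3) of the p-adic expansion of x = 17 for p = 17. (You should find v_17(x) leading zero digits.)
(a_0, …, a_3) = (0, 1, 0, 0)

v_17(17) = 1, so a_0 = ... = a_0 = 0. Factor out: x = 17^1 · u with u = 1 a unit in ℤ_17. Expand u iteratively via a_{v+i} = u_i mod 17, u_{i+1} = (u_i − a_{v+i})/17:
  u_0 = 1;  a_1 = 1;  u_1 = (u_0 − 1)/17 = 0
  u_1 = 0;  a_2 = 0;  u_2 = (u_1 − 0)/17 = 0
  u_2 = 0;  a_3 = 0;  u_3 = (u_2 − 0)/17 = 0
Digits: (0, 1, 0, 0).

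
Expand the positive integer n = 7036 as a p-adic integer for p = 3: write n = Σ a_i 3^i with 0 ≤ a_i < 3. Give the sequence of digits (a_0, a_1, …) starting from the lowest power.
(a_0, a_1, …) = (1, 2, 1, 2, 2, 1, 0, 0, 1)

Repeated division by 3 gives the digits low-to-high: 7036 = 1 + 2·3^1 + 1·3^2 + 2·3^3 + 2·3^4 + 1·3^5 + 1·3^8. Digit sequence: (1, 2, 1, 2, 2, 1, 0, 0, 1).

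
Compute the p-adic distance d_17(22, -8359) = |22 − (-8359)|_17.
d_17(22, -8359) = 1/289

Step 1 — x − y = 22 − (-8359) = 8381. Step 2 — v_17(8381) = 2 (factor: 8381 = (17^2 · 29); the sign does not affect v_p). Step 3 — |x − y|_17 = 17^{-2} = 1/289.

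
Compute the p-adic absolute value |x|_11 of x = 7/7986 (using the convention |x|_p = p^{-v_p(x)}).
|7/7986|_11 = 1331

Step 1 — compute v_11(x) by factoring powers of 11 out of the numerator and denominator: v_11(7/7986) = -3. Step 2 — apply |x|_p = p^{-v_p(x)} = 11^{3} = 1331.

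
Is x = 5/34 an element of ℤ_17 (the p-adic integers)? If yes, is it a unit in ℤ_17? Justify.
x ∉ ℤ_17 (v_17(x) = -1 < 0)

ℤ_17 = {x ∈ ℚ_17 : v_17(x) ≥ 0} and ℤ_17^× = {x ∈ ℤ_17 : v_17(x) = 0}. Here v_17(5/34) = v_17(num) − v_17(den) = -1; compare against these criteria.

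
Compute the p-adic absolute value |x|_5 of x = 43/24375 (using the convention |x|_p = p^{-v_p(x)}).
|43/24375|_5 = 625

Step 1 — compute v_5(x) by factoring powers of 5 out of the numerator and denominator: v_5(43/24375) = -4. Step 2 — apply |x|_p = p^{-v_p(x)} = 5^{4} = 625.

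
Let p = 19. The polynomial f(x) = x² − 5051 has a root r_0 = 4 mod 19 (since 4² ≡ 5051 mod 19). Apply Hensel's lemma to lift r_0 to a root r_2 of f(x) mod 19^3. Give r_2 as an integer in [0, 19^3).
r_2 = 137 (mod 6859)

Hensel's recurrence: r_{i+1} = r_i − f(r_i)·(f′(r_i))^{-1} mod 19^{i+2}, with f′(x) = 2x. Iterate:
  r_0 = 4 (mod 19)
  r_1 = 137 (mod 361)
  r_2 = 137 (mod 6859)
Final: r_2 = 137, and one checks f(r_2) ≡ 0 mod 19^3.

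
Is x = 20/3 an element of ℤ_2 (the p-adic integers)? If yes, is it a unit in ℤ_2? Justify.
x ∈ ℤ_2 but not a unit; v_2(x) = 2 > 0

ℤ_2 = {x ∈ ℚ_2 : v_2(x) ≥ 0} and ℤ_2^× = {x ∈ ℤ_2 : v_2(x) = 0}. Here v_2(20/3) = v_2(num) − v_2(den) = 2; compare against these criteria.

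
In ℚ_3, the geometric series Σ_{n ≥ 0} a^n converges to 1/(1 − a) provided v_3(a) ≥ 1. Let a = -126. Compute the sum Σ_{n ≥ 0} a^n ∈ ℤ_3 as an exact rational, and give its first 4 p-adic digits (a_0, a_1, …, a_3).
Σ a^n = 1/(1 − a) = 1/127;  first 4 digits = (1, 0, 1, 1)

v_3(a) = 2 ≥ 1, so the series converges in ℤ_3 to 1/(1 − a) = 1/(1 − (-126)) = 1/127. Expand this rational in ℤ_3: compute digits iteratively via d_i = x_i mod 3, x_{i+1} = (x_i − d_i)/3. The first 4 digits are (1, 0, 1, 1).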